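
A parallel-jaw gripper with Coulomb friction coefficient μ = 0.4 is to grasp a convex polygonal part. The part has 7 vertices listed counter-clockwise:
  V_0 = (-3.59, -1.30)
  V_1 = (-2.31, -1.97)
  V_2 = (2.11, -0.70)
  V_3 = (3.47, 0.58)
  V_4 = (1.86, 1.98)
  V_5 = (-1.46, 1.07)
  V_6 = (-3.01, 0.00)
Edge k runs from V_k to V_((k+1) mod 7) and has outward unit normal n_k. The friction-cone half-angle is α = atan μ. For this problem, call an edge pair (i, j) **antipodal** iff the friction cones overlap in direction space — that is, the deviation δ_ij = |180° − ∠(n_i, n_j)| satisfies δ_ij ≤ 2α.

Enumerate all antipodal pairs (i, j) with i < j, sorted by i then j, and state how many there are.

count = 7; pairs: (0,3), (0,4), (1,4), (1,5), (2,4), (2,5), (2,6)

α = atan 0.4 = 21.80°;  2α = 43.60°
n_0 = (-0.4637, -0.8860)
n_1 = (+0.2762, -0.9611)
n_2 = (+0.6854, -0.7282)
n_3 = (+0.6562, +0.7546)
n_4 = (-0.2643, +0.9644)
n_5 = (-0.5681, +0.8230)
n_6 = (-0.9132, +0.4074)
  (0,1): δ = 136.34°  ·
  (0,2): δ = 109.11°  ·
  (0,3): δ = 13.38°  ✓
  (0,4): δ = 42.96°  ✓
  (0,5): δ = 62.25°  ·
  (0,6): δ = 93.59°  ·
  (1,2): δ = 152.77°  ·
  (1,3): δ = 57.04°  ·
  (1,4): δ = 0.70°  ✓
  (1,5): δ = 18.59°  ✓
  (1,6): δ = 49.92°  ·
  (2,3): δ = 84.27°  ·
  (2,4): δ = 27.94°  ✓
  (2,5): δ = 8.65°  ✓
  (2,6): δ = 22.69°  ✓
  (3,4): δ = 123.66°  ·
  (3,5): δ = 104.37°  ·
  (3,6): δ = 73.04°  ·
  (4,5): δ = 160.71°  ·
  (4,6): δ = 129.37°  ·
  (5,6): δ = 148.66°  ·
antipodal pairs: 7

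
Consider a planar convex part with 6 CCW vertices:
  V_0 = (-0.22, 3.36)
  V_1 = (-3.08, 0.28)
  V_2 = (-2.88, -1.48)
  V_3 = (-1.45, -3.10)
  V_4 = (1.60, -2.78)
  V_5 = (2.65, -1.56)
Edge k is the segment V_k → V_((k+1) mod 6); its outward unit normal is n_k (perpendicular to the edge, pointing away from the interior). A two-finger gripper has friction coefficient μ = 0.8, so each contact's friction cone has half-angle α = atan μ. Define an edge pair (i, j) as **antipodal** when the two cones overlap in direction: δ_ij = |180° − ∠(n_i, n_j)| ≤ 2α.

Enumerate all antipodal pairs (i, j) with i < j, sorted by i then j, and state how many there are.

α = atan 0.8 = 38.66°;  2α = 77.32°
n_0 = (-0.7328, +0.6805)
n_1 = (-0.9936, -0.1129)
n_2 = (-0.7497, -0.6618)
n_3 = (+0.1043, -0.9945)
n_4 = (+0.7579, -0.6523)
n_5 = (+0.8638, +0.5039)
  (0,1): δ = 130.64°  ·
  (0,2): δ = 95.69°  ·
  (0,3): δ = 41.13°  ✓
  (0,4): δ = 2.16°  ✓
  (0,5): δ = 73.14°  ✓
  (1,2): δ = 145.05°  ·
  (1,3): δ = 90.49°  ·
  (1,4): δ = 47.20°  ✓
  (1,5): δ = 23.77°  ✓
  (2,3): δ = 125.45°  ·
  (2,4): δ = 82.15°  ·
  (2,5): δ = 11.18°  ✓
  (3,4): δ = 136.71°  ·
  (3,5): δ = 65.73°  ✓
  (4,5): δ = 109.03°  ·
antipodal pairs: 7

count = 7; pairs: (0,3), (0,4), (0,5), (1,4), (1,5), (2,5), (3,5)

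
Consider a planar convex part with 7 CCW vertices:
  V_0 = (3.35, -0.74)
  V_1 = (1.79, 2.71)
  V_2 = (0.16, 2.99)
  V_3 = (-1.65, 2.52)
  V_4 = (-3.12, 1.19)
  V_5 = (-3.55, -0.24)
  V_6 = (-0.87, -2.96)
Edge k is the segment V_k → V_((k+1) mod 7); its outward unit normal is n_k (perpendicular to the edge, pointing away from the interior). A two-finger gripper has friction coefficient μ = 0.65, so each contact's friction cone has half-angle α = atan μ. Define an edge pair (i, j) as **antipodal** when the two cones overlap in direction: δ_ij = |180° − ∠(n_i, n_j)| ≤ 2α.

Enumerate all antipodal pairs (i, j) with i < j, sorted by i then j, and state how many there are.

α = atan 0.65 = 33.02°;  2α = 66.05°
n_0 = (+0.9112, +0.4120)
n_1 = (+0.1693, +0.9856)
n_2 = (-0.2513, +0.9679)
n_3 = (-0.6709, +0.7415)
n_4 = (-0.9576, +0.2880)
n_5 = (-0.7123, -0.7018)
n_6 = (+0.4656, -0.8850)
  (0,1): δ = 124.08°  ·
  (0,2): δ = 99.77°  ·
  (0,3): δ = 72.19°  ·
  (0,4): δ = 41.07°  ✓
  (0,5): δ = 20.24°  ✓
  (0,6): δ = 93.42°  ·
  (1,2): δ = 155.70°  ·
  (1,3): δ = 128.12°  ·
  (1,4): δ = 96.99°  ·
  (1,5): δ = 35.68°  ✓
  (1,6): δ = 37.49°  ✓
  (2,3): δ = 152.42°  ·
  (2,4): δ = 121.29°  ·
  (2,5): δ = 59.98°  ✓
  (2,6): δ = 13.19°  ✓
  (3,4): δ = 148.87°  ·
  (3,5): δ = 87.56°  ·
  (3,6): δ = 14.39°  ✓
  (4,5): δ = 118.69°  ·
  (4,6): δ = 45.52°  ✓
  (5,6): δ = 106.83°  ·
antipodal pairs: 8

count = 8; pairs: (0,4), (0,5), (1,5), (1,6), (2,5), (2,6), (3,6), (4,6)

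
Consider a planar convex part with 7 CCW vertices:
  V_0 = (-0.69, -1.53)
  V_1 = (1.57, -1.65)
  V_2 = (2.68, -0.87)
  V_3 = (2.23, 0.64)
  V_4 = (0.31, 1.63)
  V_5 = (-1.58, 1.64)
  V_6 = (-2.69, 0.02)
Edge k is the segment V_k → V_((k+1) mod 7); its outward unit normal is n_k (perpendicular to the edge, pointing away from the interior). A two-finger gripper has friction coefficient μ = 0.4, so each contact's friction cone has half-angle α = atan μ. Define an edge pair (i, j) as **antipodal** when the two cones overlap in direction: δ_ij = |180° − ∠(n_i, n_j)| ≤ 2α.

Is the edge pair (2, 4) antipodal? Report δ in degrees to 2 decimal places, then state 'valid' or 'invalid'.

α = atan 0.4 = 21.80°;  2α = 43.60°
edge 2: e_2 = (-0.45, +1.51);  n_2 = (+0.9583, +0.2856)
edge 4: e_4 = (-1.89, +0.01);  n_4 = (+0.0053, +1.0000)
∠(n_2, n_4) = 73.10°
δ = |180° − 73.10°| = 106.90°
106.90° > 2α = 43.60°  →  invalid

δ = 106.90°, invalid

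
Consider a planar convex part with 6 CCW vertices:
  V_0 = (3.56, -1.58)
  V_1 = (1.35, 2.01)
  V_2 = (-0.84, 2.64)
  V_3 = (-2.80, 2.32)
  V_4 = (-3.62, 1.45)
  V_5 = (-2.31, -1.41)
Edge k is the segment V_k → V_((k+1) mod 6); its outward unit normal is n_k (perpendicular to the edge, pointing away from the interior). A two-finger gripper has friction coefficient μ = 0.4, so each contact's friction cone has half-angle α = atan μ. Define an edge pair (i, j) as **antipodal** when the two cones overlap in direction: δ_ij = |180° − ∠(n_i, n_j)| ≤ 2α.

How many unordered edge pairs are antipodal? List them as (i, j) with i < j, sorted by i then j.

count = 3; pairs: (0,4), (1,5), (2,5)

α = atan 0.4 = 21.80°;  2α = 43.60°
n_0 = (+0.8516, +0.5242)
n_1 = (+0.2765, +0.9610)
n_2 = (-0.1611, +0.9869)
n_3 = (-0.7277, +0.6859)
n_4 = (-0.9092, -0.4164)
n_5 = (-0.0289, -0.9996)
  (0,1): δ = 137.67°  ·
  (0,2): δ = 112.34°  ·
  (0,3): δ = 74.92°  ·
  (0,4): δ = 7.01°  ✓
  (0,5): δ = 56.72°  ·
  (1,2): δ = 154.68°  ·
  (1,3): δ = 117.26°  ·
  (1,4): δ = 49.34°  ·
  (1,5): δ = 14.39°  ✓
  (2,3): δ = 142.58°  ·
  (2,4): δ = 74.66°  ·
  (2,5): δ = 10.93°  ✓
  (3,4): δ = 112.08°  ·
  (3,5): δ = 48.35°  ·
  (4,5): δ = 116.27°  ·
antipodal pairs: 3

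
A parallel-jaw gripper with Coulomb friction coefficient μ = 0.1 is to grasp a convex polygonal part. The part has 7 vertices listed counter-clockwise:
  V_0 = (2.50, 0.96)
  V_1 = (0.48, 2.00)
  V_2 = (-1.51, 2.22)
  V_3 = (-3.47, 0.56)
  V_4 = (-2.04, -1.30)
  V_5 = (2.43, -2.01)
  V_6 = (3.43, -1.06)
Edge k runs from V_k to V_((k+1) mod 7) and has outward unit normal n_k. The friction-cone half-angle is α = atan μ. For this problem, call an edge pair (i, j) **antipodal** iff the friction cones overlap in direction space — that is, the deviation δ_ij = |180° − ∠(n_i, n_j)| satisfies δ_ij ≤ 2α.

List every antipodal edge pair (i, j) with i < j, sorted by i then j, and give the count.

α = atan 0.1 = 5.71°;  2α = 11.42°
n_0 = (+0.4577, +0.8891)
n_1 = (+0.1099, +0.9939)
n_2 = (-0.6463, +0.7631)
n_3 = (-0.7928, -0.6095)
n_4 = (-0.1569, -0.9876)
n_5 = (+0.6887, -0.7250)
n_6 = (+0.9084, +0.4182)
  (0,1): δ = 159.07°  ·
  (0,2): δ = 112.50°  ·
  (0,3): δ = 25.20°  ·
  (0,4): δ = 18.22°  ·
  (0,5): δ = 70.77°  ·
  (0,6): δ = 141.96°  ·
  (1,2): δ = 133.43°  ·
  (1,3): δ = 46.14°  ·
  (1,4): δ = 2.72°  ✓
  (1,5): δ = 49.84°  ·
  (1,6): δ = 121.03°  ·
  (2,3): δ = 92.71°  ·
  (2,4): δ = 49.29°  ·
  (2,5): δ = 3.27°  ✓
  (2,6): δ = 74.46°  ·
  (3,4): δ = 136.58°  ·
  (3,5): δ = 84.02°  ·
  (3,6): δ = 12.83°  ·
  (4,5): δ = 127.44°  ·
  (4,6): δ = 56.25°  ·
  (5,6): δ = 108.81°  ·
antipodal pairs: 2

count = 2; pairs: (1,4), (2,5)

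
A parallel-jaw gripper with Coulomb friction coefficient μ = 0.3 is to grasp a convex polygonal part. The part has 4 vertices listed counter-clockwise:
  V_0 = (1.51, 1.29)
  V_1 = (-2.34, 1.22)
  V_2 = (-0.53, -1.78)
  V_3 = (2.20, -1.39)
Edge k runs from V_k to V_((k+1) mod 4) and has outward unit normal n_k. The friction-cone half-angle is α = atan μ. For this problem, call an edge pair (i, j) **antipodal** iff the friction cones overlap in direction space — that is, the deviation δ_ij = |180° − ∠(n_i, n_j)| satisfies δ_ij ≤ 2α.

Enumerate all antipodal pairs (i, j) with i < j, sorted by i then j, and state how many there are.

α = atan 0.3 = 16.70°;  2α = 33.40°
n_0 = (-0.0182, +0.9998)
n_1 = (-0.8562, -0.5166)
n_2 = (+0.1414, -0.9899)
n_3 = (+0.9684, +0.2493)
  (0,1): δ = 59.94°  ·
  (0,2): δ = 7.09°  ✓
  (0,3): δ = 103.40°  ·
  (1,2): δ = 112.97°  ·
  (1,3): δ = 16.67°  ✓
  (2,3): δ = 83.69°  ·
antipodal pairs: 2

count = 2; pairs: (0,2), (1,3)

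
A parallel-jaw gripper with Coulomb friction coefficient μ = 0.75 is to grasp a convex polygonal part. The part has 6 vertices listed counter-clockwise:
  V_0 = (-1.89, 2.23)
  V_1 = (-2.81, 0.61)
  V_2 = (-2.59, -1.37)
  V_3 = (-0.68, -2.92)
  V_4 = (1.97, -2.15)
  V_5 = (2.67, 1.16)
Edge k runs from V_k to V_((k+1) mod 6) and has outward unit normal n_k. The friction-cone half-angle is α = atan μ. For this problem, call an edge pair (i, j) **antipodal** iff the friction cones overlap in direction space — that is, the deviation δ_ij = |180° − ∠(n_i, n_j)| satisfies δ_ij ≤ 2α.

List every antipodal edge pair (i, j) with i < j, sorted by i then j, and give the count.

count = 7; pairs: (0,3), (0,4), (1,4), (1,5), (2,4), (2,5), (3,5)

α = atan 0.75 = 36.87°;  2α = 73.74°
n_0 = (-0.8696, +0.4938)
n_1 = (-0.9939, -0.1104)
n_2 = (-0.6301, -0.7765)
n_3 = (+0.2790, -0.9603)
n_4 = (+0.9784, -0.2069)
n_5 = (+0.2284, +0.9736)
  (0,1): δ = 144.07°  ·
  (0,2): δ = 99.47°  ·
  (0,3): δ = 44.21°  ✓
  (0,4): δ = 17.65°  ✓
  (0,5): δ = 106.39°  ·
  (1,2): δ = 135.40°  ·
  (1,3): δ = 80.14°  ·
  (1,4): δ = 18.28°  ✓
  (1,5): δ = 70.45°  ✓
  (2,3): δ = 124.74°  ·
  (2,4): δ = 62.88°  ✓
  (2,5): δ = 25.85°  ✓
  (3,4): δ = 118.14°  ·
  (3,5): δ = 29.41°  ✓
  (4,5): δ = 91.26°  ·
antipodal pairs: 7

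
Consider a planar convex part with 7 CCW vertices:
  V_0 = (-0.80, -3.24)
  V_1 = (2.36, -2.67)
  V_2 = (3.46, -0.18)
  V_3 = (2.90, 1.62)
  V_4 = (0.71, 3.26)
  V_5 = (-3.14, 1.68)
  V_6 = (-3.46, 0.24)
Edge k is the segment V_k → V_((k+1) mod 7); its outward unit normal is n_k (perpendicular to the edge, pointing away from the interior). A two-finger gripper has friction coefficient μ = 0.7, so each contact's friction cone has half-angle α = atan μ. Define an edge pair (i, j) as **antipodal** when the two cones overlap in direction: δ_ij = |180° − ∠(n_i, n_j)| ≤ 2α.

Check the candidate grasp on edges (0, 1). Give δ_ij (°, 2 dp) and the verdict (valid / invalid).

δ = 124.06°, invalid

α = atan 0.7 = 34.99°;  2α = 69.98°
edge 0: e_0 = (+3.16, +0.57);  n_0 = (+0.1775, -0.9841)
edge 1: e_1 = (+1.10, +2.49);  n_1 = (+0.9147, -0.4041)
∠(n_0, n_1) = 55.94°
δ = |180° − 55.94°| = 124.06°
124.06° > 2α = 69.98°  →  invalid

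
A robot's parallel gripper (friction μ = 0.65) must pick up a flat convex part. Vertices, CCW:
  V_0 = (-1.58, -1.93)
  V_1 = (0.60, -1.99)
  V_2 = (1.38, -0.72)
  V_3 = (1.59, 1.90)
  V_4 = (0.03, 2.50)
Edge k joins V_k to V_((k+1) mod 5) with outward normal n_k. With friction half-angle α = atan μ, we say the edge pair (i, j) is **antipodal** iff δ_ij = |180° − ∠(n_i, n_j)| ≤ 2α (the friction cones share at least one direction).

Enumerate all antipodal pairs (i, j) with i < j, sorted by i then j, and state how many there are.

count = 3; pairs: (0,3), (1,4), (2,4)

α = atan 0.65 = 33.02°;  2α = 66.05°
n_0 = (-0.0275, -0.9996)
n_1 = (+0.8521, -0.5233)
n_2 = (+0.9968, -0.0799)
n_3 = (+0.3590, +0.9333)
n_4 = (-0.9399, +0.3416)
  (0,1): δ = 119.98°  ·
  (0,2): δ = 93.01°  ·
  (0,3): δ = 19.46°  ✓
  (0,4): δ = 71.60°  ·
  (1,2): δ = 153.03°  ·
  (1,3): δ = 79.48°  ·
  (1,4): δ = 11.58°  ✓
  (2,3): δ = 106.45°  ·
  (2,4): δ = 15.39°  ✓
  (3,4): δ = 88.94°  ·
antipodal pairs: 3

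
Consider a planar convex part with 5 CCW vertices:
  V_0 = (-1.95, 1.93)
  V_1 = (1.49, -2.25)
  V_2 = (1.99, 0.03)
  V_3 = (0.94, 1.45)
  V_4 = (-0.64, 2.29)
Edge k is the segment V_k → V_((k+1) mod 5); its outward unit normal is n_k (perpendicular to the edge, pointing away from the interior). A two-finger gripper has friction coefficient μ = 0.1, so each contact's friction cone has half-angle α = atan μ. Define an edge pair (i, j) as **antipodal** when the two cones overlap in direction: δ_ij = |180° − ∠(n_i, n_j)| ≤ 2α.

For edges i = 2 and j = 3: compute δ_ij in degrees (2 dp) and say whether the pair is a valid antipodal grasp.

α = atan 0.1 = 5.71°;  2α = 11.42°
edge 2: e_2 = (-1.05, +1.42);  n_2 = (+0.8041, +0.5946)
edge 3: e_3 = (-1.58, +0.84);  n_3 = (+0.4694, +0.8830)
∠(n_2, n_3) = 25.52°
δ = |180° − 25.52°| = 154.48°
154.48° > 2α = 11.42°  →  invalid

δ = 154.48°, invalid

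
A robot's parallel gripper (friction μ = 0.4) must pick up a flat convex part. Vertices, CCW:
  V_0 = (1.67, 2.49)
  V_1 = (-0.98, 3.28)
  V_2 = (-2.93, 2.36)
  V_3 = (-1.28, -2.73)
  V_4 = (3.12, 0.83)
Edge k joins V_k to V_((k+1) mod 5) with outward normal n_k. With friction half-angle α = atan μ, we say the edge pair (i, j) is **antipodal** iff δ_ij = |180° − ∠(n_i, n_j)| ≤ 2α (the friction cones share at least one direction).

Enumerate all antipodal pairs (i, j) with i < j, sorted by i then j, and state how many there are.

count = 2; pairs: (1,3), (2,4)

α = atan 0.4 = 21.80°;  2α = 43.60°
n_0 = (+0.2857, +0.9583)
n_1 = (-0.4267, +0.9044)
n_2 = (-0.9513, -0.3084)
n_3 = (+0.6290, -0.7774)
n_4 = (+0.7531, +0.6579)
  (0,1): δ = 138.14°  ·
  (0,2): δ = 55.44°  ·
  (0,3): δ = 55.58°  ·
  (0,4): δ = 147.74°  ·
  (1,2): δ = 97.30°  ·
  (1,3): δ = 13.72°  ✓
  (1,4): δ = 105.88°  ·
  (2,3): δ = 68.98°  ·
  (2,4): δ = 23.18°  ✓
  (3,4): δ = 87.84°  ·
antipodal pairs: 2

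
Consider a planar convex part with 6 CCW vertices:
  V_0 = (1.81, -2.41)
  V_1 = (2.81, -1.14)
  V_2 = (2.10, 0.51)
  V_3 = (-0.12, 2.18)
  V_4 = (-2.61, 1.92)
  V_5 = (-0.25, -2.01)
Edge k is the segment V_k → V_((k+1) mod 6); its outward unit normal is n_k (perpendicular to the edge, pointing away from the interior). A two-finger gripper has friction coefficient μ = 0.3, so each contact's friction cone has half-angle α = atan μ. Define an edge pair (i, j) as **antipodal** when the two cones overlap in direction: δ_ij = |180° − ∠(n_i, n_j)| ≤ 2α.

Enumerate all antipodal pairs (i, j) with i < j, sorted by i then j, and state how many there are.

count = 4; pairs: (1,4), (2,4), (2,5), (3,5)

α = atan 0.3 = 16.70°;  2α = 33.40°
n_0 = (+0.7857, -0.6186)
n_1 = (+0.9186, +0.3953)
n_2 = (+0.6012, +0.7991)
n_3 = (-0.1039, +0.9946)
n_4 = (-0.8573, -0.5148)
n_5 = (-0.1906, -0.9817)
  (0,1): δ = 118.50°  ·
  (0,2): δ = 88.74°  ·
  (0,3): δ = 45.82°  ·
  (0,4): δ = 69.20°  ·
  (0,5): δ = 117.23°  ·
  (1,2): δ = 150.23°  ·
  (1,3): δ = 107.32°  ·
  (1,4): δ = 7.70°  ✓
  (1,5): δ = 55.73°  ·
  (2,3): δ = 137.09°  ·
  (2,4): δ = 22.06°  ✓
  (2,5): δ = 25.96°  ✓
  (3,4): δ = 64.98°  ·
  (3,5): δ = 16.95°  ✓
  (4,5): δ = 131.97°  ·
antipodal pairs: 4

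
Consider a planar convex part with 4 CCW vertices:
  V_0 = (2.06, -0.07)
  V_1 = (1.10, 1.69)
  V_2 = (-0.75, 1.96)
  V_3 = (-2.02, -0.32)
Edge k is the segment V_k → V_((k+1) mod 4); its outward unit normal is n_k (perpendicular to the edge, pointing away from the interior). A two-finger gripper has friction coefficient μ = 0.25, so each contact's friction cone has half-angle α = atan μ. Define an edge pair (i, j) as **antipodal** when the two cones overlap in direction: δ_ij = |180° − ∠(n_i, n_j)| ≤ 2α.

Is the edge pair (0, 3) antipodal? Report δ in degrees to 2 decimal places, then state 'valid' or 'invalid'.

α = atan 0.25 = 14.04°;  2α = 28.07°
edge 0: e_0 = (-0.96, +1.76);  n_0 = (+0.8779, +0.4789)
edge 3: e_3 = (+4.08, +0.25);  n_3 = (+0.0612, -0.9981)
∠(n_0, n_3) = 115.10°
δ = |180° − 115.10°| = 64.90°
64.90° > 2α = 28.07°  →  invalid

δ = 64.90°, invalid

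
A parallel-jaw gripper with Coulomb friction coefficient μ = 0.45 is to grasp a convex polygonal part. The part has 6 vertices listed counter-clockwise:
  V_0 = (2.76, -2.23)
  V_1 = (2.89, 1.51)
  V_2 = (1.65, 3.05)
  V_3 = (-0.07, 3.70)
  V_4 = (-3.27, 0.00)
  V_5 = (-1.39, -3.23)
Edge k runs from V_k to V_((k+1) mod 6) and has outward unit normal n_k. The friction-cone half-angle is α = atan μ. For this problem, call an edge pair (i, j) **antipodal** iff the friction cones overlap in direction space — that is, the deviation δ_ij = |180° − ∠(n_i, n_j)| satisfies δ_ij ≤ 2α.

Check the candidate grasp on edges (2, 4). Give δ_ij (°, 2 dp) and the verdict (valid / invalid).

α = atan 0.45 = 24.23°;  2α = 48.46°
edge 2: e_2 = (-1.72, +0.65);  n_2 = (+0.3535, +0.9354)
edge 4: e_4 = (+1.88, -3.23);  n_4 = (-0.8643, -0.5030)
∠(n_2, n_4) = 140.90°
δ = |180° − 140.90°| = 39.10°
39.10° ≤ 2α = 48.46°  →  valid

δ = 39.10°, valid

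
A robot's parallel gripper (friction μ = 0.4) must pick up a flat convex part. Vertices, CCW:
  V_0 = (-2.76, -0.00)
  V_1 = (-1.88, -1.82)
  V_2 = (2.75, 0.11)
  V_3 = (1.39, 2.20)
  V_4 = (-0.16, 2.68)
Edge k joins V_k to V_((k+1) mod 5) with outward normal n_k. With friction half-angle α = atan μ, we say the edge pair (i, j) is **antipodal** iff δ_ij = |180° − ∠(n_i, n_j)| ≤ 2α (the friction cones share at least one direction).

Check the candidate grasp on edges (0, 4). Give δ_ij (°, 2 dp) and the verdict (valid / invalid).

δ = 110.06°, invalid

α = atan 0.4 = 21.80°;  2α = 43.60°
edge 0: e_0 = (+0.88, -1.82);  n_0 = (-0.9003, -0.4353)
edge 4: e_4 = (-2.60, -2.68);  n_4 = (-0.7177, +0.6963)
∠(n_0, n_4) = 69.94°
δ = |180° − 69.94°| = 110.06°
110.06° > 2α = 43.60°  →  invalid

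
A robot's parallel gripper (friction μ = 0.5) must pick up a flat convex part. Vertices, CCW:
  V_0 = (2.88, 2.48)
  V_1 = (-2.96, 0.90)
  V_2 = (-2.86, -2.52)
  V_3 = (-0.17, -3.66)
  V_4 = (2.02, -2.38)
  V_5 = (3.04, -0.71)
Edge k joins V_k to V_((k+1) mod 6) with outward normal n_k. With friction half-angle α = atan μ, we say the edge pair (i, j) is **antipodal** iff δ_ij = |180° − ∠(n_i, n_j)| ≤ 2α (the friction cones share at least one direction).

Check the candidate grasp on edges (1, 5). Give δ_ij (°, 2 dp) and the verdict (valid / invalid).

δ = 1.20°, valid

α = atan 0.5 = 26.57°;  2α = 53.13°
edge 1: e_1 = (+0.10, -3.42);  n_1 = (-0.9996, -0.0292)
edge 5: e_5 = (-0.16, +3.19);  n_5 = (+0.9987, +0.0501)
∠(n_1, n_5) = 178.80°
δ = |180° − 178.80°| = 1.20°
1.20° ≤ 2α = 53.13°  →  valid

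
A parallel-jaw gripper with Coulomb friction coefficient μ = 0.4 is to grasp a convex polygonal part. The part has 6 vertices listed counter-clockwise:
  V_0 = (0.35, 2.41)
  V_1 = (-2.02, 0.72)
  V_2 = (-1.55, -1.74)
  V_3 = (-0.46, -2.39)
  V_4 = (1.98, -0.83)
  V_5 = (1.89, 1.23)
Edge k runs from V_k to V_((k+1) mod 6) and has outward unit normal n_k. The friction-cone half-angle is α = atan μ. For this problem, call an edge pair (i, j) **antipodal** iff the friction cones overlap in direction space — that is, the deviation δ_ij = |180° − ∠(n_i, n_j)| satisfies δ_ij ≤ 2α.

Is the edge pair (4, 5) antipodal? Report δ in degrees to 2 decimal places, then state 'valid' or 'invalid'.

δ = 129.96°, invalid

α = atan 0.4 = 21.80°;  2α = 43.60°
edge 4: e_4 = (-0.09, +2.06);  n_4 = (+0.9990, +0.0436)
edge 5: e_5 = (-1.54, +1.18);  n_5 = (+0.6082, +0.7938)
∠(n_4, n_5) = 50.04°
δ = |180° − 50.04°| = 129.96°
129.96° > 2α = 43.60°  →  invalid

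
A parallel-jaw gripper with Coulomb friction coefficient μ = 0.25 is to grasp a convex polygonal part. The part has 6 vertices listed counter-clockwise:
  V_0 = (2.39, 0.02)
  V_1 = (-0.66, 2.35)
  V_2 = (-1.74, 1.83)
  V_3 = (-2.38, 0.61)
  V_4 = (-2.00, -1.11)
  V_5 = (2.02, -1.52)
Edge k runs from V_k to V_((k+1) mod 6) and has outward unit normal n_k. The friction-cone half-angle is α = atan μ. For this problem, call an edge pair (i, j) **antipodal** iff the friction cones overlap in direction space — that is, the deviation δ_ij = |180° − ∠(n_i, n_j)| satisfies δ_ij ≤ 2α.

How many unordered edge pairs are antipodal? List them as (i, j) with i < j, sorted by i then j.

α = atan 0.25 = 14.04°;  2α = 28.07°
n_0 = (+0.6071, +0.7947)
n_1 = (-0.4338, +0.9010)
n_2 = (-0.8855, +0.4645)
n_3 = (-0.9765, -0.2157)
n_4 = (-0.1015, -0.9948)
n_5 = (+0.9723, -0.2336)
  (0,1): δ = 116.91°  ·
  (0,2): δ = 80.30°  ·
  (0,3): δ = 40.16°  ·
  (0,4): δ = 31.55°  ·
  (0,5): δ = 113.87°  ·
  (1,2): δ = 143.39°  ·
  (1,3): δ = 103.25°  ·
  (1,4): δ = 31.53°  ·
  (1,5): δ = 50.78°  ·
  (2,3): δ = 139.86°  ·
  (2,4): δ = 68.14°  ·
  (2,5): δ = 14.17°  ✓
  (3,4): δ = 108.28°  ·
  (3,5): δ = 25.97°  ✓
  (4,5): δ = 97.69°  ·
antipodal pairs: 2

count = 2; pairs: (2,5), (3,5)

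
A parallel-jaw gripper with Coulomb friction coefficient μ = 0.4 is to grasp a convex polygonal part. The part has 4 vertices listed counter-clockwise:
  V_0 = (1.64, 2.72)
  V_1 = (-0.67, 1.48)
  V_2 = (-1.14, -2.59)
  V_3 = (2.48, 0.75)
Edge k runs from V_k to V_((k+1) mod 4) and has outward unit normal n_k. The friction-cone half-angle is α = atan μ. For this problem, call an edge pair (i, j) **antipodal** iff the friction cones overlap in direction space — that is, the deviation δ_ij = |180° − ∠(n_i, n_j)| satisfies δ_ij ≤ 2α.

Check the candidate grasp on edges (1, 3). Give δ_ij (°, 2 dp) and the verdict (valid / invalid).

δ = 29.68°, valid

α = atan 0.4 = 21.80°;  2α = 43.60°
edge 1: e_1 = (-0.47, -4.07);  n_1 = (-0.9934, +0.1147)
edge 3: e_3 = (-0.84, +1.97);  n_3 = (+0.9199, +0.3922)
∠(n_1, n_3) = 150.32°
δ = |180° − 150.32°| = 29.68°
29.68° ≤ 2α = 43.60°  →  valid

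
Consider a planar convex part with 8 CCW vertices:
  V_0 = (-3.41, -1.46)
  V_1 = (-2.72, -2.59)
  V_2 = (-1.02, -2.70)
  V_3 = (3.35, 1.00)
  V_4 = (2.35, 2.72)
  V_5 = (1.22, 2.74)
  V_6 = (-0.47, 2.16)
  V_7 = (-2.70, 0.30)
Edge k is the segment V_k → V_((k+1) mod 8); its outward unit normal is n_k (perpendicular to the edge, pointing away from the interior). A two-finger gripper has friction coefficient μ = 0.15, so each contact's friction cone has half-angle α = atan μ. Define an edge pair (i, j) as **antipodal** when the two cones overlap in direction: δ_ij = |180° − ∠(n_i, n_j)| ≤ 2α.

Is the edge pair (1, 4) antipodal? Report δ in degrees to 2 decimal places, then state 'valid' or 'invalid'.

α = atan 0.15 = 8.53°;  2α = 17.06°
edge 1: e_1 = (+1.70, -0.11);  n_1 = (-0.0646, -0.9979)
edge 4: e_4 = (-1.13, +0.02);  n_4 = (+0.0177, +0.9998)
∠(n_1, n_4) = 177.31°
δ = |180° − 177.31°| = 2.69°
2.69° ≤ 2α = 17.06°  →  valid

δ = 2.69°, valid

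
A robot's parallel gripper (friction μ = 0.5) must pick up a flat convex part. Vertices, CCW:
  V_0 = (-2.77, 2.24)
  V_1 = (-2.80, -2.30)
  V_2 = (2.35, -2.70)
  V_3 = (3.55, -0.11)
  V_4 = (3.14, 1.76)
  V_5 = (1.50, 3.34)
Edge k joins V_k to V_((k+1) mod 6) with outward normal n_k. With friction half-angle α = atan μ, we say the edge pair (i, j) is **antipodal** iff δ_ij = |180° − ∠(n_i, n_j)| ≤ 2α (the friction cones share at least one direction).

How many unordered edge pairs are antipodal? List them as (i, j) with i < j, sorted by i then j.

α = atan 0.5 = 26.57°;  2α = 53.13°
n_0 = (-1.0000, +0.0066)
n_1 = (-0.0774, -0.9970)
n_2 = (+0.9073, -0.4204)
n_3 = (+0.9768, +0.2142)
n_4 = (+0.6938, +0.7202)
n_5 = (-0.2495, +0.9684)
  (0,1): δ = 94.06°  ·
  (0,2): δ = 24.48°  ✓
  (0,3): δ = 12.75°  ✓
  (0,4): δ = 46.45°  ✓
  (0,5): δ = 104.82°  ·
  (1,2): δ = 110.42°  ·
  (1,3): δ = 73.19°  ·
  (1,4): δ = 39.49°  ✓
  (1,5): δ = 18.89°  ✓
  (2,3): δ = 142.77°  ·
  (2,4): δ = 109.07°  ·
  (2,5): δ = 50.69°  ✓
  (3,4): δ = 146.30°  ·
  (3,5): δ = 87.92°  ·
  (4,5): δ = 121.62°  ·
antipodal pairs: 6

count = 6; pairs: (0,2), (0,3), (0,4), (1,4), (1,5), (2,5)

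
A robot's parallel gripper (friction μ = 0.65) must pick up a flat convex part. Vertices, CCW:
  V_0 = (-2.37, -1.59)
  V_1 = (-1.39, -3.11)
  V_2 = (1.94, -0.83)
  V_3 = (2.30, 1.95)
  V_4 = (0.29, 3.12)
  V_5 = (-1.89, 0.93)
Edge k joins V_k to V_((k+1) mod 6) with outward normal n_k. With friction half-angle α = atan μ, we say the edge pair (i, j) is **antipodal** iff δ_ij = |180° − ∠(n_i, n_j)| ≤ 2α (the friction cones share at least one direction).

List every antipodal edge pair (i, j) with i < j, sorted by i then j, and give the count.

count = 7; pairs: (0,2), (0,3), (1,3), (1,4), (1,5), (2,4), (2,5)

α = atan 0.65 = 33.02°;  2α = 66.05°
n_0 = (-0.8405, -0.5419)
n_1 = (+0.5650, -0.8251)
n_2 = (+0.9917, -0.1284)
n_3 = (+0.5031, +0.8642)
n_4 = (-0.7087, +0.7055)
n_5 = (-0.9823, +0.1871)
  (0,1): δ = 88.41°  ·
  (0,2): δ = 40.19°  ✓
  (0,3): δ = 26.99°  ✓
  (0,4): δ = 102.32°  ·
  (0,5): δ = 136.40°  ·
  (1,2): δ = 131.78°  ·
  (1,3): δ = 64.60°  ✓
  (1,4): δ = 10.73°  ✓
  (1,5): δ = 44.82°  ✓
  (2,3): δ = 112.82°  ·
  (2,4): δ = 37.49°  ✓
  (2,5): δ = 3.41°  ✓
  (3,4): δ = 104.67°  ·
  (3,5): δ = 70.58°  ·
  (4,5): δ = 145.92°  ·
antipodal pairs: 7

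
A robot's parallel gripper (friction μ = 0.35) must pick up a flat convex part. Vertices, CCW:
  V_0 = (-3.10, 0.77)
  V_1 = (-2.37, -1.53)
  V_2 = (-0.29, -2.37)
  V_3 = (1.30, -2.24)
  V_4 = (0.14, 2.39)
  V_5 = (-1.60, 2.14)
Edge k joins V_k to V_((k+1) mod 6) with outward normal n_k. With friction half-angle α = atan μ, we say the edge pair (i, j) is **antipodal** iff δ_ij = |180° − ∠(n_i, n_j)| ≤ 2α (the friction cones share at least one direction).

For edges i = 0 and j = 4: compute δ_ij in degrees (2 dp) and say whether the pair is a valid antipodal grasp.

α = atan 0.35 = 19.29°;  2α = 38.58°
edge 0: e_0 = (+0.73, -2.30);  n_0 = (-0.9531, -0.3025)
edge 4: e_4 = (-1.74, -0.25);  n_4 = (-0.1422, +0.9898)
∠(n_0, n_4) = 99.43°
δ = |180° − 99.43°| = 80.57°
80.57° > 2α = 38.58°  →  invalid

δ = 80.57°, invalid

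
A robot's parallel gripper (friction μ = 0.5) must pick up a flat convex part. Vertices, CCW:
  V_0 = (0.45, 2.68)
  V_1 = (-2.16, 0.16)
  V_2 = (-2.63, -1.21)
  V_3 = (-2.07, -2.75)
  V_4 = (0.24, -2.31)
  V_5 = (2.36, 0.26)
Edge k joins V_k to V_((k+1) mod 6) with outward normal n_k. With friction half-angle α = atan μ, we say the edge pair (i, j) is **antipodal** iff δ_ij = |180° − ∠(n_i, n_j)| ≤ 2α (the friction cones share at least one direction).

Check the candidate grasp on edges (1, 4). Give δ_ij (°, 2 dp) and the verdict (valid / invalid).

α = atan 0.5 = 26.57°;  2α = 53.13°
edge 1: e_1 = (-0.47, -1.37);  n_1 = (-0.9459, +0.3245)
edge 4: e_4 = (+2.12, +2.57);  n_4 = (+0.7714, -0.6363)
∠(n_1, n_4) = 159.42°
δ = |180° − 159.42°| = 20.58°
20.58° ≤ 2α = 53.13°  →  valid

δ = 20.58°, valid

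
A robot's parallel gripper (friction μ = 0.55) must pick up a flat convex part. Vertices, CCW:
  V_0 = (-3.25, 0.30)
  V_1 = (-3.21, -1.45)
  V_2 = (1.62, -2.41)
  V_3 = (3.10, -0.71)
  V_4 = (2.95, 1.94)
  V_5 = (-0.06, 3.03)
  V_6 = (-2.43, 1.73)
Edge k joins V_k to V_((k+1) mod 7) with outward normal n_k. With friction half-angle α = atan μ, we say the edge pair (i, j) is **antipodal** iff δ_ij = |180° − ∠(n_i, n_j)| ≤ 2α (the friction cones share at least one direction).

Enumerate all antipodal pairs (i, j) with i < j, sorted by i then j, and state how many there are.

α = atan 0.55 = 28.81°;  2α = 57.62°
n_0 = (-0.9997, -0.0229)
n_1 = (-0.1949, -0.9808)
n_2 = (+0.7542, -0.6566)
n_3 = (+0.9984, +0.0565)
n_4 = (+0.3405, +0.9402)
n_5 = (-0.4809, +0.8768)
n_6 = (-0.8675, +0.4974)
  (0,1): δ = 102.55°  ·
  (0,2): δ = 42.35°  ✓
  (0,3): δ = 1.93°  ✓
  (0,4): δ = 68.78°  ·
  (0,5): δ = 117.44°  ·
  (0,6): δ = 148.86°  ·
  (1,2): δ = 119.80°  ·
  (1,3): δ = 75.52°  ·
  (1,4): δ = 8.67°  ✓
  (1,5): δ = 39.99°  ✓
  (1,6): δ = 71.41°  ·
  (2,3): δ = 135.72°  ·
  (2,4): δ = 68.86°  ·
  (2,5): δ = 20.21°  ✓
  (2,6): δ = 11.21°  ✓
  (3,4): δ = 113.15°  ·
  (3,5): δ = 64.49°  ·
  (3,6): δ = 33.07°  ✓
  (4,5): δ = 131.35°  ·
  (4,6): δ = 99.92°  ·
  (5,6): δ = 148.58°  ·
antipodal pairs: 7

count = 7; pairs: (0,2), (0,3), (1,4), (1,5), (2,5), (2,6), (3,6)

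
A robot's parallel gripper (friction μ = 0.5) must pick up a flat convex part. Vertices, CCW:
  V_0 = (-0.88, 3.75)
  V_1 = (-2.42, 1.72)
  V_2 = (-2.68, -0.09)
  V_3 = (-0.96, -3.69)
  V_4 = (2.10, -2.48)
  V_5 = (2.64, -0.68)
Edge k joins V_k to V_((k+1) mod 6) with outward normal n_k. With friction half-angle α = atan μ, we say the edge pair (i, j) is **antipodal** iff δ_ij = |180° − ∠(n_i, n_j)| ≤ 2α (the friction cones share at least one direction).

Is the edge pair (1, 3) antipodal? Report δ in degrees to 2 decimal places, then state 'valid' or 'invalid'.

α = atan 0.5 = 26.57°;  2α = 53.13°
edge 1: e_1 = (-0.26, -1.81);  n_1 = (-0.9898, +0.1422)
edge 3: e_3 = (+3.06, +1.21);  n_3 = (+0.3677, -0.9299)
∠(n_1, n_3) = 119.75°
δ = |180° − 119.75°| = 60.25°
60.25° > 2α = 53.13°  →  invalid

δ = 60.25°, invalid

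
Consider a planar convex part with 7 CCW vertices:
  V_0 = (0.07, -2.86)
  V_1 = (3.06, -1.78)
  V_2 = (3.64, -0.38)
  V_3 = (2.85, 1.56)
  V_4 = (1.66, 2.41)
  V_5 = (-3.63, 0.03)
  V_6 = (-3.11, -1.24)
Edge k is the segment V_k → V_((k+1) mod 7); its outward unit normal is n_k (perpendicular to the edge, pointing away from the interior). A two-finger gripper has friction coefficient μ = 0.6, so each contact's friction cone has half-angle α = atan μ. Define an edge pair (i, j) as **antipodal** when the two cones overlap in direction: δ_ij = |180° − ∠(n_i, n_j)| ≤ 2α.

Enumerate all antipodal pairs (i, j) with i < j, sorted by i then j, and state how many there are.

α = atan 0.6 = 30.96°;  2α = 61.93°
n_0 = (+0.3397, -0.9405)
n_1 = (+0.9239, -0.3827)
n_2 = (+0.9262, +0.3771)
n_3 = (+0.5812, +0.8137)
n_4 = (-0.4103, +0.9120)
n_5 = (-0.9254, -0.3789)
n_6 = (-0.4539, -0.8910)
  (0,1): δ = 132.36°  ·
  (0,2): δ = 87.70°  ·
  (0,3): δ = 55.40°  ✓
  (0,4): δ = 4.36°  ✓
  (0,5): δ = 92.41°  ·
  (0,6): δ = 133.14°  ·
  (1,2): δ = 135.34°  ·
  (1,3): δ = 103.03°  ·
  (1,4): δ = 43.27°  ✓
  (1,5): δ = 44.77°  ✓
  (1,6): δ = 85.51°  ·
  (2,3): δ = 147.69°  ·
  (2,4): δ = 87.93°  ·
  (2,5): δ = 0.11°  ✓
  (2,6): δ = 40.85°  ✓
  (3,4): δ = 120.24°  ·
  (3,5): δ = 32.20°  ✓
  (3,6): δ = 8.54°  ✓
  (4,5): δ = 91.96°  ·
  (4,6): δ = 51.22°  ✓
  (5,6): δ = 139.26°  ·
antipodal pairs: 9

count = 9; pairs: (0,3), (0,4), (1,4), (1,5), (2,5), (2,6), (3,5), (3,6), (4,6)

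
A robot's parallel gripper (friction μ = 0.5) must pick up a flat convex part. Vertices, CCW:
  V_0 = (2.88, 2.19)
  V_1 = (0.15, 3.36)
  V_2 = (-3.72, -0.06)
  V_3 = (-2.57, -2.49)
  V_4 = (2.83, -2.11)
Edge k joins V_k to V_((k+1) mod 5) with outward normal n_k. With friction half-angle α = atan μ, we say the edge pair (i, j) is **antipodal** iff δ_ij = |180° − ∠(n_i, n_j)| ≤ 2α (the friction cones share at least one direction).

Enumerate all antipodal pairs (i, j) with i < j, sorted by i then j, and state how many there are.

count = 5; pairs: (0,2), (0,3), (1,3), (1,4), (2,4)

α = atan 0.5 = 26.57°;  2α = 53.13°
n_0 = (+0.3939, +0.9191)
n_1 = (-0.6622, +0.7493)
n_2 = (-0.9039, -0.4278)
n_3 = (+0.0702, -0.9975)
n_4 = (+0.9999, -0.0116)
  (0,1): δ = 115.33°  ·
  (0,2): δ = 41.48°  ✓
  (0,3): δ = 27.22°  ✓
  (0,4): δ = 112.53°  ·
  (1,2): δ = 106.14°  ·
  (1,3): δ = 37.44°  ✓
  (1,4): δ = 47.87°  ✓
  (2,3): δ = 111.30°  ·
  (2,4): δ = 25.99°  ✓
  (3,4): δ = 94.69°  ·
antipodal pairs: 5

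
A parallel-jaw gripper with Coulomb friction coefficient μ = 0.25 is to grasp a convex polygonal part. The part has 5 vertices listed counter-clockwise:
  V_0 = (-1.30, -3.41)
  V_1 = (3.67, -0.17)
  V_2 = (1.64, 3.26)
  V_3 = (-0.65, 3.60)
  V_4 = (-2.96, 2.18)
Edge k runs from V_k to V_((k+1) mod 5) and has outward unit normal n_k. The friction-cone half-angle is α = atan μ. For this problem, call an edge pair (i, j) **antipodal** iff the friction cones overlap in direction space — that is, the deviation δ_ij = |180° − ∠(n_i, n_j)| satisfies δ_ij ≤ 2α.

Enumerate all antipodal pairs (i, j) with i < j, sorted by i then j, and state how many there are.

α = atan 0.25 = 14.04°;  2α = 28.07°
n_0 = (+0.5461, -0.8377)
n_1 = (+0.8606, +0.5093)
n_2 = (+0.1469, +0.9892)
n_3 = (-0.5237, +0.8519)
n_4 = (-0.9586, -0.2847)
  (0,1): δ = 92.48°  ·
  (0,2): δ = 41.55°  ·
  (0,3): δ = 1.52°  ✓
  (0,4): δ = 73.44°  ·
  (1,2): δ = 129.06°  ·
  (1,3): δ = 89.04°  ·
  (1,4): δ = 14.08°  ✓
  (2,3): δ = 139.98°  ·
  (2,4): δ = 65.02°  ·
  (3,4): δ = 105.04°  ·
antipodal pairs: 2

count = 2; pairs: (0,3), (1,4)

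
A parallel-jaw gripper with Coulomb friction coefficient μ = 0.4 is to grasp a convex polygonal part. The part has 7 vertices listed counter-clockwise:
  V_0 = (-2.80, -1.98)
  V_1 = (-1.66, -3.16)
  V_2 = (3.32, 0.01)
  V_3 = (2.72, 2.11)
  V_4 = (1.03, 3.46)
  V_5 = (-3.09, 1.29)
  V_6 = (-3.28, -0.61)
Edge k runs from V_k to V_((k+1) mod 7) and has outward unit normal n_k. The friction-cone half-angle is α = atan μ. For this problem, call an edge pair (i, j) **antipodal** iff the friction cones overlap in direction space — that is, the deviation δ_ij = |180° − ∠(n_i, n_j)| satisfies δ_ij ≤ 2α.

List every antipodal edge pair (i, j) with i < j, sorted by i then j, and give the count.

count = 6; pairs: (0,2), (0,3), (1,4), (2,5), (2,6), (3,6)

α = atan 0.4 = 21.80°;  2α = 43.60°
n_0 = (-0.7192, -0.6948)
n_1 = (+0.5370, -0.8436)
n_2 = (+0.9615, +0.2747)
n_3 = (+0.6241, +0.7813)
n_4 = (-0.4660, +0.8848)
n_5 = (-0.9950, +0.0995)
n_6 = (-0.9438, -0.3307)
  (0,1): δ = 101.53°  ·
  (0,2): δ = 28.07°  ✓
  (0,3): δ = 7.37°  ✓
  (0,4): δ = 73.76°  ·
  (0,5): δ = 130.28°  ·
  (0,6): δ = 155.30°  ·
  (1,2): δ = 106.53°  ·
  (1,3): δ = 71.10°  ·
  (1,4): δ = 4.70°  ✓
  (1,5): δ = 51.81°  ·
  (1,6): δ = 76.83°  ·
  (2,3): δ = 144.56°  ·
  (2,4): δ = 78.17°  ·
  (2,5): δ = 21.66°  ✓
  (2,6): δ = 3.36°  ✓
  (3,4): δ = 113.61°  ·
  (3,5): δ = 57.09°  ·
  (3,6): δ = 32.07°  ✓
  (4,5): δ = 123.49°  ·
  (4,6): δ = 98.47°  ·
  (5,6): δ = 154.98°  ·
antipodal pairs: 6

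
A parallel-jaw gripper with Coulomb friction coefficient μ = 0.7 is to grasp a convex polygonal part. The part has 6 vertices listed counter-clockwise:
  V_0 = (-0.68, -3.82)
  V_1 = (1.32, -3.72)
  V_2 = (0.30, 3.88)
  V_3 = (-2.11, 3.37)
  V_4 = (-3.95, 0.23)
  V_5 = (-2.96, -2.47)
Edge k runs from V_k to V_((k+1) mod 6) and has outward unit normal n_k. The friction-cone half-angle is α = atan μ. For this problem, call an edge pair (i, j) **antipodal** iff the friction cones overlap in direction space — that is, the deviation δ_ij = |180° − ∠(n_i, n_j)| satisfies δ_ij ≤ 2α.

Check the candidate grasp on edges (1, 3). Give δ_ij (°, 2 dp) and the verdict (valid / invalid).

δ = 38.01°, valid

α = atan 0.7 = 34.99°;  2α = 69.98°
edge 1: e_1 = (-1.02, +7.60);  n_1 = (+0.9911, +0.1330)
edge 3: e_3 = (-1.84, -3.14);  n_3 = (-0.8628, +0.5056)
∠(n_1, n_3) = 141.99°
δ = |180° − 141.99°| = 38.01°
38.01° ≤ 2α = 69.98°  →  valid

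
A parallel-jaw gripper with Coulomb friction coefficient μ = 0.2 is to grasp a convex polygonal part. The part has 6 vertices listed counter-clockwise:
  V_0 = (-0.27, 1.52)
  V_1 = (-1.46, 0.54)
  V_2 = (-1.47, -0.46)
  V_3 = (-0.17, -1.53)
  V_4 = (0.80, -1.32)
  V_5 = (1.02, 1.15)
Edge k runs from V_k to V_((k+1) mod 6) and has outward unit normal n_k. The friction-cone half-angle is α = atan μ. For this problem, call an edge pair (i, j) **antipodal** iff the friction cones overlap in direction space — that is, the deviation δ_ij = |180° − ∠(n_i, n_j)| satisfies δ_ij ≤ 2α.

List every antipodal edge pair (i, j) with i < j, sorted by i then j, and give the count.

count = 1; pairs: (1,4)

α = atan 0.2 = 11.31°;  2α = 22.62°
n_0 = (-0.6357, +0.7719)
n_1 = (-1.0000, +0.0100)
n_2 = (-0.6355, -0.7721)
n_3 = (+0.2116, -0.9774)
n_4 = (+0.9961, -0.0887)
n_5 = (+0.2757, +0.9612)
  (0,1): δ = 130.05°  ·
  (0,2): δ = 78.93°  ·
  (0,3): δ = 27.26°  ·
  (0,4): δ = 45.44°  ·
  (0,5): δ = 124.52°  ·
  (1,2): δ = 128.88°  ·
  (1,3): δ = 77.21°  ·
  (1,4): δ = 4.52°  ✓
  (1,5): δ = 74.57°  ·
  (2,3): δ = 128.33°  ·
  (2,4): δ = 55.63°  ·
  (2,5): δ = 23.45°  ·
  (3,4): δ = 107.31°  ·
  (3,5): δ = 28.22°  ·
  (4,5): δ = 100.91°  ·
antipodal pairs: 1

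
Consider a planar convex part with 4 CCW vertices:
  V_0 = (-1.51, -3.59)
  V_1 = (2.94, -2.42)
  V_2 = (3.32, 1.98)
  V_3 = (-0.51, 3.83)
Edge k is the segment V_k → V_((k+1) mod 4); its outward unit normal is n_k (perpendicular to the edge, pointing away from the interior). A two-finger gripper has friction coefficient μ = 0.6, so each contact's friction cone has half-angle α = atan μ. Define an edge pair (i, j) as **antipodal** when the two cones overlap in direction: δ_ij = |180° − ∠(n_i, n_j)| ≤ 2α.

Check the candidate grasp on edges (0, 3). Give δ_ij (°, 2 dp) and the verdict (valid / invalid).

δ = 67.59°, invalid

α = atan 0.6 = 30.96°;  2α = 61.93°
edge 0: e_0 = (+4.45, +1.17);  n_0 = (+0.2543, -0.9671)
edge 3: e_3 = (-1.00, -7.42);  n_3 = (-0.9910, +0.1336)
∠(n_0, n_3) = 112.41°
δ = |180° − 112.41°| = 67.59°
67.59° > 2α = 61.93°  →  invalid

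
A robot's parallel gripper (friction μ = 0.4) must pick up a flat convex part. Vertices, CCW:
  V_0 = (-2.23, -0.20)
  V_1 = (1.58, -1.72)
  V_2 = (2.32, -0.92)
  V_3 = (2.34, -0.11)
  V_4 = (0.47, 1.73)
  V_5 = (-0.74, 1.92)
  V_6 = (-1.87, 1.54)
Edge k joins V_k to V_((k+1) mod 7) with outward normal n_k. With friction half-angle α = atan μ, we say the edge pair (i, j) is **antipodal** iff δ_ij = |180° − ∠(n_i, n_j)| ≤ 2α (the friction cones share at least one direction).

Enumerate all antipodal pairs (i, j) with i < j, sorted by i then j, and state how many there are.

count = 6; pairs: (0,3), (0,4), (0,5), (1,5), (1,6), (2,6)

α = atan 0.4 = 21.80°;  2α = 43.60°
n_0 = (-0.3705, -0.9288)
n_1 = (+0.7341, -0.6790)
n_2 = (+0.9997, -0.0247)
n_3 = (+0.7014, +0.7128)
n_4 = (+0.1551, +0.9879)
n_5 = (-0.3187, +0.9478)
n_6 = (-0.9793, +0.2026)
  (0,1): δ = 111.02°  ·
  (0,2): δ = 69.66°  ·
  (0,3): δ = 22.79°  ✓
  (0,4): δ = 12.83°  ✓
  (0,5): δ = 40.34°  ✓
  (0,6): δ = 100.06°  ·
  (1,2): δ = 138.65°  ·
  (1,3): δ = 91.77°  ·
  (1,4): δ = 56.16°  ·
  (1,5): δ = 28.64°  ✓
  (1,6): δ = 31.08°  ✓
  (2,3): δ = 133.12°  ·
  (2,4): δ = 97.51°  ·
  (2,5): δ = 70.00°  ·
  (2,6): δ = 10.27°  ✓
  (3,4): δ = 144.39°  ·
  (3,5): δ = 116.88°  ·
  (3,6): δ = 57.15°  ·
  (4,5): δ = 152.49°  ·
  (4,6): δ = 92.77°  ·
  (5,6): δ = 120.28°  ·
antipodal pairs: 6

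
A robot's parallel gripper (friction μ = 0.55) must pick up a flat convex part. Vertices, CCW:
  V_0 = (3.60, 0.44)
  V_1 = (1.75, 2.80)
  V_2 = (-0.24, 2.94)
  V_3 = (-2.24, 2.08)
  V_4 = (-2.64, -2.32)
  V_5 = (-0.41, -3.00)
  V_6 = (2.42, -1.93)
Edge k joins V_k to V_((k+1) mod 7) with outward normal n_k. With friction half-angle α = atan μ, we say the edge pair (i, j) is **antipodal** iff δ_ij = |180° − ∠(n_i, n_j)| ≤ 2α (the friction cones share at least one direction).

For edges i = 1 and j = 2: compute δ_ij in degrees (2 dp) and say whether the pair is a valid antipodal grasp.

δ = 152.71°, invalid

α = atan 0.55 = 28.81°;  2α = 57.62°
edge 1: e_1 = (-1.99, +0.14);  n_1 = (+0.0702, +0.9975)
edge 2: e_2 = (-2.00, -0.86);  n_2 = (-0.3950, +0.9187)
∠(n_1, n_2) = 27.29°
δ = |180° − 27.29°| = 152.71°
152.71° > 2α = 57.62°  →  invalid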